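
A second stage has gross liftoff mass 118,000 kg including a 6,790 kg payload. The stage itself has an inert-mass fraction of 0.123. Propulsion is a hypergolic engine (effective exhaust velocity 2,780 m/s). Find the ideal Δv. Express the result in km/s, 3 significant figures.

Δv ≈ 4.87 km/s

Stage wet mass = m₀ − payload = 118,000 − 6,790 = 111,210 kg.
Stage dry mass = ε × stage wet mass = 0.123 × 111,210 = 13,678.8 kg.
Burnout mass m_f = stage dry + payload = 13,678.8 + 6,790 = 20,468.8 kg.
Δv = v_e · ln(118,000/20,468.8) = 2780.0 × ln(5.765) = 2780.0 × 1.7518 ≈ 4870 m/s.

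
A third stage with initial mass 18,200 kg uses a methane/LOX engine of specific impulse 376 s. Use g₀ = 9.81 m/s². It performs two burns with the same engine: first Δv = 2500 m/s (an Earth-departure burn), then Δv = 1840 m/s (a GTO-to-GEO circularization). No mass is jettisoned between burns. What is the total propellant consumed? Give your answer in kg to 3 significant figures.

v_e = Isp · g₀ = 376 × 9.81 = 3688.6 m/s.
After the first burn: m = 18200 × exp(−2500/3688.6) = 18200 × 0.50775 = 9,241.05 kg.
After the second burn: m = 9,241.05 × exp(−1840/3688.6) = 9,241.05 × 0.60723 = 5,611.44 kg.
Total propellant = m₀ − m_final = 18200 − 5,611.44 = 12,588.56 kg.

total propellant consumed ≈ 12600 kg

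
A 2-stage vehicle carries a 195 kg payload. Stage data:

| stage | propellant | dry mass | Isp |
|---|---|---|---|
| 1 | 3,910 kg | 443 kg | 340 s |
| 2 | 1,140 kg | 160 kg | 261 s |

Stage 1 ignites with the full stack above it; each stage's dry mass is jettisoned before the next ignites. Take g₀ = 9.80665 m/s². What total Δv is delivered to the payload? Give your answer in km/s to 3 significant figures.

Δv ≈ 7.36 km/s

Ignition mass of stage 1 = 3,910+443 + 1,140+160 + 195 = 5,848 kg.
Stage 1: m₀ = 5,848 kg, m_f = 5,848 − 3,910 = 1,938 kg; Δv = 340×9.80665×ln(3.018) = 3334.3×1.1044 ≈ 3683 m/s.
Stage 2: m₀ = 1,495 kg, m_f = 1,495 − 1,140 = 355 kg; Δv = 261×9.80665×ln(4.211) = 2559.5×1.4378 ≈ 3680 m/s.
Total Δv = 3683 + 3680 = 7363 m/s.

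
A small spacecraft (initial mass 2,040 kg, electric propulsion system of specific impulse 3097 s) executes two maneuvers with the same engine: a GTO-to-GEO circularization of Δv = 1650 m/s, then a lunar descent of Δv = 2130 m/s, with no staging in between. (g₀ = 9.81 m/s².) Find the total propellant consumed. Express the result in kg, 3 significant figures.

v_e = Isp · g₀ = 3097 × 9.81 = 30381.6 m/s.
After the first burn: m = 2040 × exp(−1650/30381.6) = 2040 × 0.94714 = 1,932.17 kg.
After the second burn: m = 1,932.17 × exp(−2130/30381.6) = 1,932.17 × 0.93229 = 1,801.34 kg.
Total propellant = m₀ − m_final = 2040 − 1,801.34 = 238.66 kg.

total propellant consumed ≈ 239 kg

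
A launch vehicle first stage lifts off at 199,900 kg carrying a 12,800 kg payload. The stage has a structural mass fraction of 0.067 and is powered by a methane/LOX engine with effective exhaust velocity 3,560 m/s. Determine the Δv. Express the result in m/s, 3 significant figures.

Stage wet mass = m₀ − payload = 199,900 − 12,800 = 187,100 kg.
Stage dry mass = ε × stage wet mass = 0.067 × 187,100 = 12,535.7 kg.
Burnout mass m_f = stage dry + payload = 12,535.7 + 12,800 = 25,335.7 kg.
Δv = v_e · ln(199,900/25,335.7) = 3560.0 × ln(7.89) = 3560.0 × 2.0656 ≈ 7354 m/s.

Δv ≈ 7350 m/s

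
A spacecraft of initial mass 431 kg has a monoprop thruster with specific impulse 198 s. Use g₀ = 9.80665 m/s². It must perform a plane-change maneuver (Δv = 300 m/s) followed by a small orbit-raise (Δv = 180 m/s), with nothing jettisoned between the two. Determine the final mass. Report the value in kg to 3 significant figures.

v_e = Isp · g₀ = 198 × 9.80665 = 1941.7 m/s.
After the first burn: m = 431 × exp(−300/1941.7) = 431 × 0.85684 = 369.298 kg.
After the second burn: m = 369.298 × exp(−180/1941.7) = 369.298 × 0.91147 = 336.604 kg.

final mass ≈ 337 kg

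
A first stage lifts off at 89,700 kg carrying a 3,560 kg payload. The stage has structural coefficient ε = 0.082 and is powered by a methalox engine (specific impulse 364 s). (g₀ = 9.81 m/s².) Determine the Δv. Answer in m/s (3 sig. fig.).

Δv ≈ 7620 m/s

Stage wet mass = m₀ − payload = 89,700 − 3,560 = 86,140 kg.
Stage dry mass = ε × stage wet mass = 0.082 × 86,140 = 7,063.48 kg.
Burnout mass m_f = stage dry + payload = 7,063.48 + 3,560 = 10,623.48 kg.
v_e = Isp · g₀ = 364 × 9.81 = 3570.8 m/s.
Δv = v_e · ln(89,700/10,623.48) = 3570.8 × ln(8.444) = 3570.8 × 2.1334 ≈ 7618 m/s.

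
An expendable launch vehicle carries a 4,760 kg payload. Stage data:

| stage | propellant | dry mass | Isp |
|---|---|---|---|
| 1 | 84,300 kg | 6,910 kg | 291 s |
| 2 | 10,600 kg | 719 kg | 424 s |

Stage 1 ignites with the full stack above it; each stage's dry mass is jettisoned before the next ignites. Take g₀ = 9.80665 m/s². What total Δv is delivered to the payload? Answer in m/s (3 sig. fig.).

Δv ≈ 8870 m/s

Ignition mass of stage 1 = 84,300+6,910 + 10,600+719 + 4,760 = 107,289 kg.
Stage 1: m₀ = 107,289 kg, m_f = 107,289 − 84,300 = 22,989 kg; Δv = 291×9.80665×ln(4.667) = 2853.7×1.5405 ≈ 4396 m/s.
Stage 2: m₀ = 16,079 kg, m_f = 16,079 − 10,600 = 5,479 kg; Δv = 424×9.80665×ln(2.935) = 4158.0×1.0766 ≈ 4476 m/s.
Total Δv = 4396 + 4476 = 8872 m/s.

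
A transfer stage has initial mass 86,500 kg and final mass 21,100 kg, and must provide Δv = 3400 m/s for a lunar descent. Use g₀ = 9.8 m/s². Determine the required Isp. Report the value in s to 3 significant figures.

Isp ≈ 246 s

ln(m₀/m_f) = ln(86500/21100) = ln(4.1) = 1.4109.
v_e = Δv / ln(m₀/m_f) = 3400 / 1.4109 = 2409.9 m/s.
Isp = v_e / g₀ = 2409.9 / 9.8 = 245.9 s.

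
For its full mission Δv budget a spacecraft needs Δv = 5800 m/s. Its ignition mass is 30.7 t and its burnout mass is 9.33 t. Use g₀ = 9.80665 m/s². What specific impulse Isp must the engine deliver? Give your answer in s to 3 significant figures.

Isp ≈ 497 s

ln(m₀/m_f) = ln(30700/9330) = ln(3.29) = 1.1910.
Rocket equation: v_e = Δv / ln(m₀/m_f) = 5800 / 1.1910 = 4869.7 m/s.
Isp = v_e / g₀ = 4869.7 / 9.80665 = 496.6 s.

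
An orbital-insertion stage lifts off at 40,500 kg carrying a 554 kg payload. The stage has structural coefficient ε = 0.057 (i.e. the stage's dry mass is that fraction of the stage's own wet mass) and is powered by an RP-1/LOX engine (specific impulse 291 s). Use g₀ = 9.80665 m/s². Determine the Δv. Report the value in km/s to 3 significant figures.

Stage wet mass = m₀ − payload = 40,500 − 554 = 39,946 kg.
Stage dry mass = ε × stage wet mass = 0.057 × 39,946 = 2,276.92 kg.
Burnout mass m_f = stage dry + payload = 2,276.92 + 554 = 2,830.92 kg.
v_e = Isp · g₀ = 291 × 9.80665 = 2853.7 m/s.
Δv = v_e · ln(40,500/2,830.92) = 2853.7 × ln(14.31) = 2853.7 × 2.6607 ≈ 7593 m/s.

Δv ≈ 7.59 km/s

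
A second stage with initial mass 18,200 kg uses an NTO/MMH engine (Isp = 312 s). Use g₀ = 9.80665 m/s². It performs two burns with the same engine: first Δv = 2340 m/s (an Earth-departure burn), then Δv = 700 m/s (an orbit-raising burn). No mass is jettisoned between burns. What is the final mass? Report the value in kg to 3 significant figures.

final mass ≈ 6740 kg

v_e = Isp · g₀ = 312 × 9.80665 = 3059.7 m/s.
After the first burn: m = 18200 × exp(−2340/3059.7) = 18200 × 0.46543 = 8,470.83 kg.
After the second burn: m = 8,470.83 × exp(−700/3059.7) = 8,470.83 × 0.79550 = 6,738.55 kg.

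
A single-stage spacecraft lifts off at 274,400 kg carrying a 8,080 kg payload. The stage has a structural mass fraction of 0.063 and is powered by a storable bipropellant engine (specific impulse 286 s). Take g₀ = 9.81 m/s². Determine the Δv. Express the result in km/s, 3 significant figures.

Stage wet mass = m₀ − payload = 274,400 − 8,080 = 266,320 kg.
Stage dry mass = ε × stage wet mass = 0.063 × 266,320 = 16,778.2 kg.
Burnout mass m_f = stage dry + payload = 16,778.2 + 8,080 = 24,858.2 kg.
v_e = Isp · g₀ = 286 × 9.81 = 2805.7 m/s.
Δv = v_e · ln(274,400/24,858.2) = 2805.7 × ln(11.04) = 2805.7 × 2.4014 ≈ 6738 m/s.

Δv ≈ 6.74 km/s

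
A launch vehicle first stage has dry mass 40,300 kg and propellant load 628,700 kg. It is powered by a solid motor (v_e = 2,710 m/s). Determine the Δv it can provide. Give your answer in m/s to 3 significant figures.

Δv ≈ 7610 m/s

m₀ = m_dry + m_prop = 40,300 + 628,700 = 669,000 kg.
Δv = v_e · ln(m₀/m_f) = 2710.0 × ln(16.6) = 2710.0 × 2.8094 ≈ 7613.6 m/s.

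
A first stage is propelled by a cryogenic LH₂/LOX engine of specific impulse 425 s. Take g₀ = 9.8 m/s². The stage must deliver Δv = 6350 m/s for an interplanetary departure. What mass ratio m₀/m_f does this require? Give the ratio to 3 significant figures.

v_e = Isp · g₀ = 425 × 9.8 = 4165.0 m/s.
Using Δv = v_e ln(m₀/m_f): m₀/m_f = exp(Δv / v_e) = exp(6350 / 4165.0) = exp(1.5246) = 4.5934.

mass ratio ≈ 4.59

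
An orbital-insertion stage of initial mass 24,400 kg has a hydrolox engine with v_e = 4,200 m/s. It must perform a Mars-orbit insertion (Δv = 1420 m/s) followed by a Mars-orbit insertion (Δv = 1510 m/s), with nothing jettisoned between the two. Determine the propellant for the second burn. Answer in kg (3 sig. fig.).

propellant for the second burn ≈ 5250 kg

After the first burn: m = 24400 × exp(−1420/4200.0) = 24400 × 0.71313 = 17,400.4 kg.
After the second burn: m = 17,400.4 × exp(−1510/4200.0) = 17,400.4 × 0.69801 = 12,145.7 kg.
Second-burn propellant = 17,400.4 − 12,145.7 = 5,254.7 kg.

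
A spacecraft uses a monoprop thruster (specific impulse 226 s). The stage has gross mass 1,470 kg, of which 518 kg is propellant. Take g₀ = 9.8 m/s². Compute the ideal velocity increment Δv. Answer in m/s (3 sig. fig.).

Δv ≈ 962 m/s

v_e = Isp · g₀ = 226 × 9.8 = 2214.8 m/s.
m_f = m₀ − m_prop = 1,470 − 518 = 952 kg.
Δv = v_e · ln(m₀/m_f) = 2214.8 × ln(1.544) = 2214.8 × 0.4345 ≈ 962.2 m/s.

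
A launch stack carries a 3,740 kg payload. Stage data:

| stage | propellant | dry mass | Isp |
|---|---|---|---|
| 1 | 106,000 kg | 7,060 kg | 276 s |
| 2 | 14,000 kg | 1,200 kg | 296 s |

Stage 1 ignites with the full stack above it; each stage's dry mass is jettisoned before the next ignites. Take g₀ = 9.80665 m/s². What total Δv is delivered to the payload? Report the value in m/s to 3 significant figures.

Δv ≈ 8300 m/s

Ignition mass of stage 1 = 106,000+7,060 + 14,000+1,200 + 3,740 = 132,000 kg.
Stage 1: m₀ = 132,000 kg, m_f = 132,000 − 106,000 = 26,000 kg; Δv = 276×9.80665×ln(5.077) = 2706.6×1.6247 ≈ 4397 m/s.
Stage 2: m₀ = 18,940 kg, m_f = 18,940 − 14,000 = 4,940 kg; Δv = 296×9.80665×ln(3.834) = 2902.8×1.3439 ≈ 3901 m/s.
Total Δv = 4397 + 3901 = 8298 m/s.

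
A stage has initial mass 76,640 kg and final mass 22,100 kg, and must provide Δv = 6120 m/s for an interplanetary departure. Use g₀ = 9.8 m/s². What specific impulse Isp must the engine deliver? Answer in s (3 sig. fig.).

Isp ≈ 502 s

ln(m₀/m_f) = ln(76640/22100) = ln(3.468) = 1.2435.
v_e = Δv / ln(m₀/m_f) = 6120 / 1.2435 = 4921.4 m/s.
Isp = v_e / g₀ = 4921.4 / 9.8 = 502.2 s.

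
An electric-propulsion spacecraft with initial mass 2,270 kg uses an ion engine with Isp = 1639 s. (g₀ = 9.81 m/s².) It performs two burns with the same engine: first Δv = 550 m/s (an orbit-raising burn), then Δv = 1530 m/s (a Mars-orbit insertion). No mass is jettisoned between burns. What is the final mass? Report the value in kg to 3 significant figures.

v_e = Isp · g₀ = 1639 × 9.81 = 16078.6 m/s.
After the first burn: m = 2270 × exp(−550/16078.6) = 2270 × 0.96637 = 2,193.66 kg.
After the second burn: m = 2,193.66 × exp(−1530/16078.6) = 2,193.66 × 0.90923 = 1,994.54 kg.

final mass ≈ 1990 kg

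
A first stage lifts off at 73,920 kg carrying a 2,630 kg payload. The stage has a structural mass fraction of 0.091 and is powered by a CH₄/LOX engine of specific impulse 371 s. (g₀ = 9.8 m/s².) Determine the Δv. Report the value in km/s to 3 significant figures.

Δv ≈ 7.61 km/s

Stage wet mass = m₀ − payload = 73,920 − 2,630 = 71,290 kg.
Stage dry mass = ε × stage wet mass = 0.091 × 71,290 = 6,487.39 kg.
Burnout mass m_f = stage dry + payload = 6,487.39 + 2,630 = 9,117.39 kg.
v_e = Isp · g₀ = 371 × 9.8 = 3635.8 m/s.
Rocket equation: Δv = v_e · ln(73,920/9,117.39) = 3635.8 × ln(8.108) = 3635.8 × 2.0928 ≈ 7609 m/s.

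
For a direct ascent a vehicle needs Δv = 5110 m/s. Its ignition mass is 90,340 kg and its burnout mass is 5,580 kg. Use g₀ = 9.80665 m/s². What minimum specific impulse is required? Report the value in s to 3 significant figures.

ln(m₀/m_f) = ln(90340/5580) = ln(16.19) = 2.7844.
v_e = Δv / ln(m₀/m_f) = 5110 / 2.7844 = 1835.2 m/s.
Isp = v_e / g₀ = 1835.2 / 9.80665 = 187.1 s.

Isp ≈ 187 s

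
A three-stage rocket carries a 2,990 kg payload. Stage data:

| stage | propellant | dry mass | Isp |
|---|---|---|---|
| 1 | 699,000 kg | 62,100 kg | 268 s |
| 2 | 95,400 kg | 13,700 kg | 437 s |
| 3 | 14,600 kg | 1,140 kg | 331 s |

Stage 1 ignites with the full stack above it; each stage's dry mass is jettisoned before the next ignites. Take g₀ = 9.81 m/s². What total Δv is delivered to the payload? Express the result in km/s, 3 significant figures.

Ignition mass of stage 1 = 699,000+62,100 + 95,400+13,700 + 14,600+1,140 + 2,990 = 888,930 kg.
Stage 1: m₀ = 888,930 kg, m_f = 888,930 − 699,000 = 189,930 kg; Δv = 268×9.81×ln(4.68) = 2629.1×1.5434 ≈ 4058 m/s.
Stage 2: m₀ = 127,830 kg, m_f = 127,830 − 95,400 = 32,430 kg; Δv = 437×9.81×ln(3.942) = 4287.0×1.3716 ≈ 5880 m/s.
Stage 3: m₀ = 18,730 kg, m_f = 18,730 − 14,600 = 4,130 kg; Δv = 331×9.81×ln(4.535) = 3247.1×1.5118 ≈ 4909 m/s.
Total Δv = 4058 + 5880 + 4909 = 14847 m/s.

Δv ≈ 14.8 km/s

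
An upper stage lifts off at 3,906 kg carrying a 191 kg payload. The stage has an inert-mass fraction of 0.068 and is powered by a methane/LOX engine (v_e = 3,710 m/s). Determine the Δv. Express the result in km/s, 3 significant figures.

Stage wet mass = m₀ − payload = 3,906 − 191 = 3,715 kg.
Stage dry mass = ε × stage wet mass = 0.068 × 3,715 = 252.62 kg.
Burnout mass m_f = stage dry + payload = 252.62 + 191 = 443.62 kg.
Δv = v_e · ln(3,906/443.62) = 3710.0 × ln(8.805) = 3710.0 × 2.1753 ≈ 8070 m/s.

Δv ≈ 8.07 km/s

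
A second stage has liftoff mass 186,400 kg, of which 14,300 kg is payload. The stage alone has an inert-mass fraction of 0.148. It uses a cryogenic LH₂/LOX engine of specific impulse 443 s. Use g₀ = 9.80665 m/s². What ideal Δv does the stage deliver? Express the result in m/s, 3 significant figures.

Stage wet mass = m₀ − payload = 186,400 − 14,300 = 172,100 kg.
Stage dry mass = ε × stage wet mass = 0.148 × 172,100 = 25,470.8 kg.
Burnout mass m_f = stage dry + payload = 25,470.8 + 14,300 = 39,770.8 kg.
v_e = Isp · g₀ = 443 × 9.80665 = 4344.3 m/s.
Δv = v_e · ln(186,400/39,770.8) = 4344.3 × ln(4.687) = 4344.3 × 1.5448 ≈ 6711 m/s.

Δv ≈ 6710 m/s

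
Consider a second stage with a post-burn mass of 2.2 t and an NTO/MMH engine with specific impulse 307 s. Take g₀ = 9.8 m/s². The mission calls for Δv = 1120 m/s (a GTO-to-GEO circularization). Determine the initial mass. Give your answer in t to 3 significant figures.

v_e = Isp · g₀ = 307 × 9.8 = 3008.6 m/s.
Rocket equation: m₀/m_f = exp(Δv / v_e) = exp(1120 / 3008.6) = exp(0.3723) = 1.4510.
m₀ = m_f × 1.4510 = 2.2 × 1.4510 = 3.1922 t.

initial mass ≈ 3.19 t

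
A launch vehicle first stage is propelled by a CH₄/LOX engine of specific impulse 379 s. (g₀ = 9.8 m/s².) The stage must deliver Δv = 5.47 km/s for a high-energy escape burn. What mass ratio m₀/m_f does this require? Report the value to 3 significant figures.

mass ratio ≈ 4.36

v_e = Isp · g₀ = 379 × 9.8 = 3714.2 m/s.
m₀/m_f = exp(Δv / v_e) = exp(5470 / 3714.2) = exp(1.4727) = 4.3611.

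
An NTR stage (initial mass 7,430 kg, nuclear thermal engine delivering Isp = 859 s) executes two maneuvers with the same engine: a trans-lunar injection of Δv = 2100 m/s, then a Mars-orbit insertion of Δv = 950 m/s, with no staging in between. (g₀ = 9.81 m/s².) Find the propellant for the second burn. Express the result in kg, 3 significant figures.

propellant for the second burn ≈ 617 kg

v_e = Isp · g₀ = 859 × 9.81 = 8426.8 m/s.
After the first burn: m = 7430 × exp(−2100/8426.8) = 7430 × 0.77942 = 5,791.09 kg.
After the second burn: m = 5,791.09 × exp(−950/8426.8) = 5,791.09 × 0.89339 = 5,173.7 kg.
Second-burn propellant = 5,791.09 − 5,173.7 = 617.39 kg.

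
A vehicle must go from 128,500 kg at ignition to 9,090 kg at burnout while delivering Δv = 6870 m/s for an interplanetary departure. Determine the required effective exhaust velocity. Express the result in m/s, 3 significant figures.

ln(m₀/m_f) = ln(128500/9090) = ln(14.14) = 2.6488.
By the Tsiolkovsky rocket equation, v_e = Δv / ln(m₀/m_f) = 6870 / 2.6488 = 2593.7 m/s.

v_e ≈ 2590 m/s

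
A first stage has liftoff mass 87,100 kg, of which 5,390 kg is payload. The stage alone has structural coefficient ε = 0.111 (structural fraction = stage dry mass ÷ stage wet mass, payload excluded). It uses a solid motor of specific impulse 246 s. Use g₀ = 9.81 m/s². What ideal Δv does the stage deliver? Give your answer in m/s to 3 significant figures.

Δv ≈ 4330 m/s

Stage wet mass = m₀ − payload = 87,100 − 5,390 = 81,710 kg.
Stage dry mass = ε × stage wet mass = 0.111 × 81,710 = 9,069.81 kg.
Burnout mass m_f = stage dry + payload = 9,069.81 + 5,390 = 14,459.81 kg.
v_e = Isp · g₀ = 246 × 9.81 = 2413.3 m/s.
Δv = v_e · ln(87,100/14,459.81) = 2413.3 × ln(6.024) = 2413.3 × 1.7957 ≈ 4333 m/s.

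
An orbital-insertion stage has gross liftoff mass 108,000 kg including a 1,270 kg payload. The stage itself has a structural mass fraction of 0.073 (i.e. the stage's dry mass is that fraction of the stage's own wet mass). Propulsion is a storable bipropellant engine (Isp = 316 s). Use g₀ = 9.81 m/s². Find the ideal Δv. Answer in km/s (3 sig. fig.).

Δv ≈ 7.68 km/s

Stage wet mass = m₀ − payload = 108,000 − 1,270 = 106,730 kg.
Stage dry mass = ε × stage wet mass = 0.073 × 106,730 = 7,791.29 kg.
Burnout mass m_f = stage dry + payload = 7,791.29 + 1,270 = 9,061.29 kg.
v_e = Isp · g₀ = 316 × 9.81 = 3100.0 m/s.
Δv = v_e · ln(108,000/9,061.29) = 3100.0 × ln(11.92) = 3100.0 × 2.4781 ≈ 7682 m/s.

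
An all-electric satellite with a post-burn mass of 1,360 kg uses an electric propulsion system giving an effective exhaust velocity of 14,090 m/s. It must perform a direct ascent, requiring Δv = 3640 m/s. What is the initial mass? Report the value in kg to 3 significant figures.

initial mass ≈ 1760 kg

m₀/m_f = exp(Δv / v_e) = exp(3640 / 14090.0) = exp(0.2583) = 1.2948.
m₀ = m_f × 1.2948 = 1,360 × 1.2948 = 1,760.93 kg.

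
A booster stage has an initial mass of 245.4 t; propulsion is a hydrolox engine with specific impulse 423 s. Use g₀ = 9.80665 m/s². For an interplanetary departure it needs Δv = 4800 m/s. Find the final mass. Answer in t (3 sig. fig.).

v_e = Isp · g₀ = 423 × 9.80665 = 4148.2 m/s.
m₀/m_f = exp(Δv / v_e) = exp(4800 / 4148.2) = exp(1.1571) = 3.1808.
m_f = m₀ / 3.1808 = 245.4 / 3.1808 = 77.1504 t.

final mass ≈ 77.2 t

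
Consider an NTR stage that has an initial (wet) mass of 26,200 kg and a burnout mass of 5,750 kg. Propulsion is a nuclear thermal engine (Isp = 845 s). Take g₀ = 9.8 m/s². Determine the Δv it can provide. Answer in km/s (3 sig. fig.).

Δv ≈ 12.6 km/s

v_e = Isp · g₀ = 845 × 9.8 = 8281.0 m/s.
By the Tsiolkovsky rocket equation, Δv = v_e · ln(m₀/m_f) = 8281.0 × ln(4.557) = 8281.0 × 1.5166 ≈ 12558.6 m/s.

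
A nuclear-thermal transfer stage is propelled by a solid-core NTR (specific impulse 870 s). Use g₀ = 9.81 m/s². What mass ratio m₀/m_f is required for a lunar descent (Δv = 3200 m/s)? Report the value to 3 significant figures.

v_e = Isp · g₀ = 870 × 9.81 = 8534.7 m/s.
By the Tsiolkovsky rocket equation, m₀/m_f = exp(Δv / v_e) = exp(3200 / 8534.7) = exp(0.3749) = 1.4549.

mass ratio ≈ 1.45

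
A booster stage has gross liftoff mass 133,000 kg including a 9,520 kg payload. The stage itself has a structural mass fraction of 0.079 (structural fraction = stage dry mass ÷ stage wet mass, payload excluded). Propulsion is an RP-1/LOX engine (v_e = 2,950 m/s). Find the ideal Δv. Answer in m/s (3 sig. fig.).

Stage wet mass = m₀ − payload = 133,000 − 9,520 = 123,480 kg.
Stage dry mass = ε × stage wet mass = 0.079 × 123,480 = 9,754.92 kg.
Burnout mass m_f = stage dry + payload = 9,754.92 + 9,520 = 19,274.92 kg.
Δv = v_e · ln(133,000/19,274.92) = 2950.0 × ln(6.9) = 2950.0 × 1.9315 ≈ 5698 m/s.

Δv ≈ 5700 m/s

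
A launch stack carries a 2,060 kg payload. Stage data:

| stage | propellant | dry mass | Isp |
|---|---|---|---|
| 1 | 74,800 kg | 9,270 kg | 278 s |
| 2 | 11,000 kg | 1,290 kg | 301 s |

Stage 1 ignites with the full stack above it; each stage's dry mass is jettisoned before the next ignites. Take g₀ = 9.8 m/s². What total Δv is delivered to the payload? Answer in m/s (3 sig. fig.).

Ignition mass of stage 1 = 74,800+9,270 + 11,000+1,290 + 2,060 = 98,420 kg.
Stage 1: m₀ = 98,420 kg, m_f = 98,420 − 74,800 = 23,620 kg; Δv = 278×9.8×ln(4.167) = 2724.4×1.4272 ≈ 3888 m/s.
Stage 2: m₀ = 14,350 kg, m_f = 14,350 − 11,000 = 3,350 kg; Δv = 301×9.8×ln(4.284) = 2949.8×1.4548 ≈ 4291 m/s.
Total Δv = 3888 + 4291 = 8179 m/s.

Δv ≈ 8180 m/s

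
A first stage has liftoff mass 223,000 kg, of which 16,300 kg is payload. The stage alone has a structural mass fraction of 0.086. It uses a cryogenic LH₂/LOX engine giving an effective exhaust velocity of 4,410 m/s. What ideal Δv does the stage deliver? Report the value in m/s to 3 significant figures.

Stage wet mass = m₀ − payload = 223,000 − 16,300 = 206,700 kg.
Stage dry mass = ε × stage wet mass = 0.086 × 206,700 = 17,776.2 kg.
Burnout mass m_f = stage dry + payload = 17,776.2 + 16,300 = 34,076.2 kg.
By the Tsiolkovsky rocket equation, Δv = v_e · ln(223,000/34,076.2) = 4410.0 × ln(6.544) = 4410.0 × 1.8786 ≈ 8285 m/s.

Δv ≈ 8280 m/s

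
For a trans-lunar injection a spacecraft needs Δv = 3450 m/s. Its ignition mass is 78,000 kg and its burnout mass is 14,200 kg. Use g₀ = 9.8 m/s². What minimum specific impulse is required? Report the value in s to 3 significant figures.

Isp ≈ 207 s

ln(m₀/m_f) = ln(78000/14200) = ln(5.493) = 1.7035.
v_e = Δv / ln(m₀/m_f) = 3450 / 1.7035 = 2025.3 m/s.
Isp = v_e / g₀ = 2025.3 / 9.8 = 206.7 s.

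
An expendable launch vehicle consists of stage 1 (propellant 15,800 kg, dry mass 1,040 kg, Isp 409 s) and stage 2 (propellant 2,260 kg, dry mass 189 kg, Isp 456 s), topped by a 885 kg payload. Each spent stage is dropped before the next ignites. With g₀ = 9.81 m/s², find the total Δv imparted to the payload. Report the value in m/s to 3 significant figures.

Ignition mass of stage 1 = 15,800+1,040 + 2,260+189 + 885 = 20,174 kg.
Stage 1: m₀ = 20,174 kg, m_f = 20,174 − 15,800 = 4,374 kg; Δv = 409×9.81×ln(4.612) = 4012.3×1.5287 ≈ 6134 m/s.
Stage 2: m₀ = 3,334 kg, m_f = 3,334 − 2,260 = 1,074 kg; Δv = 456×9.81×ln(3.104) = 4473.4×1.1328 ≈ 5067 m/s.
Total Δv = 6134 + 5067 = 11201 m/s.

Δv ≈ 11200 m/s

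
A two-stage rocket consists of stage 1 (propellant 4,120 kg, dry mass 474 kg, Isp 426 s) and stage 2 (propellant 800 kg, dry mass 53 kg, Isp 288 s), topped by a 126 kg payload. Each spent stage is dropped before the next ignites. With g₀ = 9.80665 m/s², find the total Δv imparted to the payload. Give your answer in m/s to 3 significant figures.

Δv ≈ 10400 m/s

Ignition mass of stage 1 = 4,120+474 + 800+53 + 126 = 5,573 kg.
Stage 1: m₀ = 5,573 kg, m_f = 5,573 − 4,120 = 1,453 kg; Δv = 426×9.80665×ln(3.836) = 4177.6×1.3443 ≈ 5616 m/s.
Stage 2: m₀ = 979 kg, m_f = 979 − 800 = 179 kg; Δv = 288×9.80665×ln(5.469) = 2824.3×1.6991 ≈ 4799 m/s.
Total Δv = 5616 + 4799 = 10415 m/s.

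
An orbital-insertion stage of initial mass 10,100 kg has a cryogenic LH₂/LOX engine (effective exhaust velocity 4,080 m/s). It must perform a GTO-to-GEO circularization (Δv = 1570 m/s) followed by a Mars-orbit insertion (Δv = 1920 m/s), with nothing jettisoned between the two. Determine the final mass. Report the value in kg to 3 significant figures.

final mass ≈ 4290 kg

After the first burn: m = 10100 × exp(−1570/4080.0) = 10100 × 0.68058 = 6,873.86 kg.
After the second burn: m = 6,873.86 × exp(−1920/4080.0) = 6,873.86 × 0.62463 = 4,293.62 kg.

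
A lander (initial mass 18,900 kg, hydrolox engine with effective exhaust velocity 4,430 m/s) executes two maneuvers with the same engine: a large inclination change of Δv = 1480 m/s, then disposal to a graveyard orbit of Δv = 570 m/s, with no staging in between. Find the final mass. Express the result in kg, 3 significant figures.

After the first burn: m = 18900 × exp(−1480/4430.0) = 18900 × 0.71599 = 13,532.2 kg.
After the second burn: m = 13,532.2 × exp(−570/4430.0) = 13,532.2 × 0.87927 = 11,898.5 kg.

final mass ≈ 11900 kg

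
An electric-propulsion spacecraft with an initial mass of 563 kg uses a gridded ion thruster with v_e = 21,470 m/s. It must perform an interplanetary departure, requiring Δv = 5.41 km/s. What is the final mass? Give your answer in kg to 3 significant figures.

By the Tsiolkovsky rocket equation, m₀/m_f = exp(Δv / v_e) = exp(5410 / 21470.0) = exp(0.2520) = 1.2866.
m_f = m₀ / 1.2866 = 563 / 1.2866 = 437.587 kg.

final mass ≈ 438 kg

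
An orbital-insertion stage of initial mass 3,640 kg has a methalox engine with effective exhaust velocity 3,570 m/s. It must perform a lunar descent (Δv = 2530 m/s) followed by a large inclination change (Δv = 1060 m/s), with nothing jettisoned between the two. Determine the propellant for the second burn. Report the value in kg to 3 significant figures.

propellant for the second burn ≈ 460 kg

After the first burn: m = 3640 × exp(−2530/3570.0) = 3640 × 0.49229 = 1,791.94 kg.
After the second burn: m = 1,791.94 × exp(−1060/3570.0) = 1,791.94 × 0.74310 = 1,331.59 kg.
Second-burn propellant = 1,791.94 − 1,331.59 = 460.35 kg.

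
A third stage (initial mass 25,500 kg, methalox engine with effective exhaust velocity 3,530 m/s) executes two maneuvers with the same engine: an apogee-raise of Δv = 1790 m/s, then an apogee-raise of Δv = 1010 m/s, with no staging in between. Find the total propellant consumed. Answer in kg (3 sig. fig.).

total propellant consumed ≈ 14000 kg

After the first burn: m = 25500 × exp(−1790/3530.0) = 25500 × 0.60225 = 15,357.4 kg.
After the second burn: m = 15,357.4 × exp(−1010/3530.0) = 15,357.4 × 0.75117 = 11,536 kg.
Total propellant = m₀ − m_final = 25500 − 11,536 = 13,964 kg.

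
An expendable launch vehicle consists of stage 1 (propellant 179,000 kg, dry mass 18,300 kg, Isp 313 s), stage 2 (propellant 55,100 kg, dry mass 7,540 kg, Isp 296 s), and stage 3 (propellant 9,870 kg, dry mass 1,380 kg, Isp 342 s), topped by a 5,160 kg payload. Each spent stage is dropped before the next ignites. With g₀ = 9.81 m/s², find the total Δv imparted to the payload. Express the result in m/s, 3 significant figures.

Δv ≈ 9760 m/s

Ignition mass of stage 1 = 179,000+18,300 + 55,100+7,540 + 9,870+1,380 + 5,160 = 276,350 kg.
Stage 1: m₀ = 276,350 kg, m_f = 276,350 − 179,000 = 97,350 kg; Δv = 313×9.81×ln(2.839) = 3070.5×1.0434 ≈ 3204 m/s.
Stage 2: m₀ = 79,050 kg, m_f = 79,050 − 55,100 = 23,950 kg; Δv = 296×9.81×ln(3.301) = 2903.8×1.1941 ≈ 3467 m/s.
Stage 3: m₀ = 16,410 kg, m_f = 16,410 − 9,870 = 6,540 kg; Δv = 342×9.81×ln(2.509) = 3355.0×0.9200 ≈ 3086 m/s.
Total Δv = 3204 + 3467 + 3086 = 9757 m/s.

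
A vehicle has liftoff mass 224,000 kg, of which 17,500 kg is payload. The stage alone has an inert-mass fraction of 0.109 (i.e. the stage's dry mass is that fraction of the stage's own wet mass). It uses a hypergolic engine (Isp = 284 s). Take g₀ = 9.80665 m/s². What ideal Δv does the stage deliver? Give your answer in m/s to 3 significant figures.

Stage wet mass = m₀ − payload = 224,000 − 17,500 = 206,500 kg.
Stage dry mass = ε × stage wet mass = 0.109 × 206,500 = 22,508.5 kg.
Burnout mass m_f = stage dry + payload = 22,508.5 + 17,500 = 40,008.5 kg.
v_e = Isp · g₀ = 284 × 9.80665 = 2785.1 m/s.
By the Tsiolkovsky rocket equation, Δv = v_e · ln(224,000/40,008.5) = 2785.1 × ln(5.599) = 2785.1 × 1.7226 ≈ 4797 m/s.

Δv ≈ 4800 m/s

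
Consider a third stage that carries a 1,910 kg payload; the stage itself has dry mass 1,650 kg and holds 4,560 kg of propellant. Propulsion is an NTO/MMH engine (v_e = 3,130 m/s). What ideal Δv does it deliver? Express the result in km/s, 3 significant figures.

m₀ = payload + dry + propellant = 1,910 + 1,650 + 4,560 = 8,120 kg.
m_f = payload + dry = 1,910 + 1,650 = 3,560 kg.
By the Tsiolkovsky rocket equation, Δv = v_e · ln(m₀/m_f) = 3130.0 × ln(2.281) = 3130.0 × 0.8246 ≈ 2580.9 m/s.

Δv ≈ 2.58 km/s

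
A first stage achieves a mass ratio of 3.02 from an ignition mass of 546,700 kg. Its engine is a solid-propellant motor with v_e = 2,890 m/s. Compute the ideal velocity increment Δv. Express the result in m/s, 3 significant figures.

Δv ≈ 3190 m/s

Using Δv = v_e ln(m₀/m_f): Δv = v_e · ln(3.02) = 2890.0 × 1.1053 ≈ 3194.2 m/s.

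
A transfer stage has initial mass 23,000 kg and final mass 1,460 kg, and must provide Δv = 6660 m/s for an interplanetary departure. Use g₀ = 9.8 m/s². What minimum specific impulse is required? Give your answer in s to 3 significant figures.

ln(m₀/m_f) = ln(23000/1460) = ln(15.75) = 2.7571.
By the Tsiolkovsky rocket equation, v_e = Δv / ln(m₀/m_f) = 6660 / 2.7571 = 2415.6 m/s.
Isp = v_e / g₀ = 2415.6 / 9.8 = 246.5 s.

Isp ≈ 246 s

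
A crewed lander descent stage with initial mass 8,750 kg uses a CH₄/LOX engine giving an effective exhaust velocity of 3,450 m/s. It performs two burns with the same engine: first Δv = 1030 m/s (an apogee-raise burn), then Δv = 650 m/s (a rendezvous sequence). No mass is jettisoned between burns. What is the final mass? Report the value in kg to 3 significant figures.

final mass ≈ 5380 kg

After the first burn: m = 8750 × exp(−1030/3450.0) = 8750 × 0.74189 = 6,491.54 kg.
After the second burn: m = 6,491.54 × exp(−650/3450.0) = 6,491.54 × 0.82828 = 5,376.81 kg.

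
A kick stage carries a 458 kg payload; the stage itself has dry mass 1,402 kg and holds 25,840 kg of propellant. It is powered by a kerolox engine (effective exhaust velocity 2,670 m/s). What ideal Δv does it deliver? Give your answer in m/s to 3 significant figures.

m₀ = payload + dry + propellant = 458 + 1,402 + 25,840 = 27,700 kg.
m_f = payload + dry = 458 + 1,402 = 1,860 kg.
Using Δv = v_e ln(m₀/m_f): Δv = v_e · ln(m₀/m_f) = 2670.0 × ln(14.89) = 2670.0 × 2.7009 ≈ 7211.3 m/s.

Δv ≈ 7210 m/s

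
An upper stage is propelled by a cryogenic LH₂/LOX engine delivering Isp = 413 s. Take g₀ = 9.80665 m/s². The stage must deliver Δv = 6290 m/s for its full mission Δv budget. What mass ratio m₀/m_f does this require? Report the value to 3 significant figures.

v_e = Isp · g₀ = 413 × 9.80665 = 4050.1 m/s.
Using Δv = v_e ln(m₀/m_f): m₀/m_f = exp(Δv / v_e) = exp(6290 / 4050.1) = exp(1.5530) = 4.7258.

mass ratio ≈ 4.73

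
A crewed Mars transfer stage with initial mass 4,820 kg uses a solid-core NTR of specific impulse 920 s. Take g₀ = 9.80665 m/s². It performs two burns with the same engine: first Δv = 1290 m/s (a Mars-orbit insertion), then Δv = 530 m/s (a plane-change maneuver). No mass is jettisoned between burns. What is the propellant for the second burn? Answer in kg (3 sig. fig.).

v_e = Isp · g₀ = 920 × 9.80665 = 9022.1 m/s.
After the first burn: m = 4820 × exp(−1290/9022.1) = 4820 × 0.86677 = 4,177.83 kg.
After the second burn: m = 4,177.83 × exp(−530/9022.1) = 4,177.83 × 0.94295 = 3,939.48 kg.
Second-burn propellant = 4,177.83 − 3,939.48 = 238.35 kg.

propellant for the second burn ≈ 238 kg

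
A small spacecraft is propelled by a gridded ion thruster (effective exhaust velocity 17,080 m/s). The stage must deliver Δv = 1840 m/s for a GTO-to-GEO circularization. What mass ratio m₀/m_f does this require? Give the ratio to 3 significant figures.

m₀/m_f = exp(Δv / v_e) = exp(1840 / 17080.0) = exp(0.1077) = 1.1137.

mass ratio ≈ 1.11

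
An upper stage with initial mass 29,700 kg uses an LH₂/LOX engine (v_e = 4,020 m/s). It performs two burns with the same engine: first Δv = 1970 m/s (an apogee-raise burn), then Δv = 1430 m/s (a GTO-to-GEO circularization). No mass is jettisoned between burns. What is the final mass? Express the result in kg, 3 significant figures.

final mass ≈ 12700 kg

After the first burn: m = 29700 × exp(−1970/4020.0) = 29700 × 0.61260 = 18,194.2 kg.
After the second burn: m = 18,194.2 × exp(−1430/4020.0) = 18,194.2 × 0.70067 = 12,748.1 kg.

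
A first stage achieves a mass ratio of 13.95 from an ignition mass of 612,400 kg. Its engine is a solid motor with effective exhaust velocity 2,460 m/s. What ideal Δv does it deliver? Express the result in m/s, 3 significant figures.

Δv = v_e · ln(13.95) = 2460.0 × 2.6355 ≈ 6483.3 m/s.

Δv ≈ 6480 m/s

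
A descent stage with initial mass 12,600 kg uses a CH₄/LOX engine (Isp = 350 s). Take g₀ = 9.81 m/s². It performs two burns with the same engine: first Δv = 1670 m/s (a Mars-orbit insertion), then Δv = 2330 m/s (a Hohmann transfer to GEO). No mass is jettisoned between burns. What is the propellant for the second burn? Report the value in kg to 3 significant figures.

propellant for the second burn ≈ 3820 kg

v_e = Isp · g₀ = 350 × 9.81 = 3433.5 m/s.
After the first burn: m = 12600 × exp(−1670/3433.5) = 12600 × 0.61485 = 7,747.11 kg.
After the second burn: m = 7,747.11 × exp(−2330/3433.5) = 7,747.11 × 0.50732 = 3,930.26 kg.
Second-burn propellant = 7,747.11 − 3,930.26 = 3,816.85 kg.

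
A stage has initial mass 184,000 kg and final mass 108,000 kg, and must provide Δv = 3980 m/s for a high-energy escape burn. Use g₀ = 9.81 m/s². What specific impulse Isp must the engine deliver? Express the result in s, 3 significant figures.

ln(m₀/m_f) = ln(184000/108000) = ln(1.704) = 0.5328.
From the ideal rocket equation, v_e = Δv / ln(m₀/m_f) = 3980 / 0.5328 = 7469.9 m/s.
Isp = v_e / g₀ = 7469.9 / 9.81 = 761.5 s.

Isp ≈ 761 s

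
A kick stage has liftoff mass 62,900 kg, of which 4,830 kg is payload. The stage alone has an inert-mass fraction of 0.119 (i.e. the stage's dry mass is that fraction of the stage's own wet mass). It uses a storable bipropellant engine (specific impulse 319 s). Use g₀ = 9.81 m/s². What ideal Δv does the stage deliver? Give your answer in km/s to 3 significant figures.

Stage wet mass = m₀ − payload = 62,900 − 4,830 = 58,070 kg.
Stage dry mass = ε × stage wet mass = 0.119 × 58,070 = 6,910.33 kg.
Burnout mass m_f = stage dry + payload = 6,910.33 + 4,830 = 11,740.33 kg.
v_e = Isp · g₀ = 319 × 9.81 = 3129.4 m/s.
Δv = v_e · ln(62,900/11,740.33) = 3129.4 × ln(5.358) = 3129.4 × 1.6785 ≈ 5253 m/s.

Δv ≈ 5.25 km/s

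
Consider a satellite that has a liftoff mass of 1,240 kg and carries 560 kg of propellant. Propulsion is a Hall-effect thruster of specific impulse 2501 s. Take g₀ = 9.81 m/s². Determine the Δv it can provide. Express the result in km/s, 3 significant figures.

Δv ≈ 14.7 km/s

v_e = Isp · g₀ = 2501 × 9.81 = 24534.8 m/s.
m_f = m₀ − m_prop = 1,240 − 560 = 680 kg.
Using Δv = v_e ln(m₀/m_f): Δv = v_e · ln(m₀/m_f) = 24534.8 × ln(1.824) = 24534.8 × 0.6008 ≈ 14739.9 m/s.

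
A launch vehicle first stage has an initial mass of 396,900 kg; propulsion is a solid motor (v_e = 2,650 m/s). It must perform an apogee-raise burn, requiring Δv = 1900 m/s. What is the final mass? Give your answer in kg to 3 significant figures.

From the ideal rocket equation, m₀/m_f = exp(Δv / v_e) = exp(1900 / 2650.0) = exp(0.7170) = 2.0482.
m_f = m₀ / 2.0482 = 396,900 / 2.0482 = 193,780 kg.

final mass ≈ 194000 kg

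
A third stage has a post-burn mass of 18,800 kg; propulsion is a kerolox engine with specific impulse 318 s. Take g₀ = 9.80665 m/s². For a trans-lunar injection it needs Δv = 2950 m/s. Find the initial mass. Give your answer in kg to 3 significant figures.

initial mass ≈ 48400 kg

v_e = Isp · g₀ = 318 × 9.80665 = 3118.5 m/s.
Rocket equation: m₀/m_f = exp(Δv / v_e) = exp(2950 / 3118.5) = exp(0.9460) = 2.5753.
m₀ = m_f × 2.5753 = 18,800 × 2.5753 = 48,415.6 kg.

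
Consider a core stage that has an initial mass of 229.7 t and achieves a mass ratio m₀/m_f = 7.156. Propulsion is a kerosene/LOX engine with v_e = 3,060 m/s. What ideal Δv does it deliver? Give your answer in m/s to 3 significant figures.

Δv ≈ 6020 m/s

Rocket equation: Δv = v_e · ln(7.156) = 3060.0 × 1.9680 ≈ 6021.9 m/s.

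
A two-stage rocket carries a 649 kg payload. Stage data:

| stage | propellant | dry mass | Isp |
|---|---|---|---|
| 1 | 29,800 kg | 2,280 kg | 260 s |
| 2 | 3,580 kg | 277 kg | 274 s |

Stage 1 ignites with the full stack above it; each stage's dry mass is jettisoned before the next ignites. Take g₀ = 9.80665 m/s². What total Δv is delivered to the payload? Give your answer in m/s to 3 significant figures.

Δv ≈ 8550 m/s

Ignition mass of stage 1 = 29,800+2,280 + 3,580+277 + 649 = 36,586 kg.
Stage 1: m₀ = 36,586 kg, m_f = 36,586 − 29,800 = 6,786 kg; Δv = 260×9.80665×ln(5.391) = 2549.7×1.6848 ≈ 4296 m/s.
Stage 2: m₀ = 4,506 kg, m_f = 4,506 − 3,580 = 926 kg; Δv = 274×9.80665×ln(4.866) = 2687.0×1.5823 ≈ 4252 m/s.
Total Δv = 4296 + 4252 = 8548 m/s.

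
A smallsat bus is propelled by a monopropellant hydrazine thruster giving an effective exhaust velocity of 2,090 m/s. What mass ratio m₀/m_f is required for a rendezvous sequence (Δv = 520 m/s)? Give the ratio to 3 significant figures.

mass ratio ≈ 1.28

m₀/m_f = exp(Δv / v_e) = exp(520 / 2090.0) = exp(0.2488) = 1.2825.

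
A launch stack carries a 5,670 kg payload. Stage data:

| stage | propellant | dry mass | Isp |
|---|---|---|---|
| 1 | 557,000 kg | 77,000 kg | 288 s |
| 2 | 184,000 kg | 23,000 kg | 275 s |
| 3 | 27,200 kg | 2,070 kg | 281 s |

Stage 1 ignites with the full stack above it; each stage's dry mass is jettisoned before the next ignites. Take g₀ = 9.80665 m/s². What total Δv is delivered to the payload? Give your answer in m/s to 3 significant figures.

Δv ≈ 10900 m/s

Ignition mass of stage 1 = 557,000+77,000 + 184,000+23,000 + 27,200+2,070 + 5,670 = 875,940 kg.
Stage 1: m₀ = 875,940 kg, m_f = 875,940 − 557,000 = 318,940 kg; Δv = 288×9.80665×ln(2.746) = 2824.3×1.0103 ≈ 2853 m/s.
Stage 2: m₀ = 241,940 kg, m_f = 241,940 − 184,000 = 57,940 kg; Δv = 275×9.80665×ln(4.176) = 2696.8×1.4293 ≈ 3855 m/s.
Stage 3: m₀ = 34,940 kg, m_f = 34,940 − 27,200 = 7,740 kg; Δv = 281×9.80665×ln(4.514) = 2755.7×1.5072 ≈ 4153 m/s.
Total Δv = 2853 + 3855 + 4153 = 10861 m/s.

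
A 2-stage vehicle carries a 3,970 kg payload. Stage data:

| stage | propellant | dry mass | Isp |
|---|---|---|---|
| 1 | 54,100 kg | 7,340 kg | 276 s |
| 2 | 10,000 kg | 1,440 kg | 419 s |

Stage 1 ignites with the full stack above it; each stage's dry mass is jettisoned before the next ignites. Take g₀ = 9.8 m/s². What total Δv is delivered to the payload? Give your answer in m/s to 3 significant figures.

Ignition mass of stage 1 = 54,100+7,340 + 10,000+1,440 + 3,970 = 76,850 kg.
Stage 1: m₀ = 76,850 kg, m_f = 76,850 − 54,100 = 22,750 kg; Δv = 276×9.8×ln(3.378) = 2704.8×1.2173 ≈ 3293 m/s.
Stage 2: m₀ = 15,410 kg, m_f = 15,410 − 10,000 = 5,410 kg; Δv = 419×9.8×ln(2.848) = 4106.2×1.0468 ≈ 4298 m/s.
Total Δv = 3293 + 4298 = 7591 m/s.

Δv ≈ 7590 m/s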